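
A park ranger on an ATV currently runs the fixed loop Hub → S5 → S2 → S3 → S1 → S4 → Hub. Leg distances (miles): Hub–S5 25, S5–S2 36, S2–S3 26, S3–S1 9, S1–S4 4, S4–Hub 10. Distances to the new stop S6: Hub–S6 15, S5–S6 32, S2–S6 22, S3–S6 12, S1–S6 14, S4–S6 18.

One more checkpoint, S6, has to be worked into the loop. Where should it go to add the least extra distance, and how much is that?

+8 miles — insert S6 between S2 and S3.

Insertion cost between consecutive stops i–j is d(i,S6) + d(S6,j) − d(i,j):
  between Hub and S5: 15 + 32 − 25 = 22
  between S5 and S2: 32 + 22 − 36 = 18
  between S2 and S3: 22 + 12 − 26 = 8
  between S3 and S1: 12 + 14 − 9 = 17
  between S1 and S4: 14 + 18 − 4 = 28
  between S4 and Hub: 18 + 15 − 10 = 23
Cheapest insertion is between S2 and S3, adding 8.
New total = 110 + 8 = 118.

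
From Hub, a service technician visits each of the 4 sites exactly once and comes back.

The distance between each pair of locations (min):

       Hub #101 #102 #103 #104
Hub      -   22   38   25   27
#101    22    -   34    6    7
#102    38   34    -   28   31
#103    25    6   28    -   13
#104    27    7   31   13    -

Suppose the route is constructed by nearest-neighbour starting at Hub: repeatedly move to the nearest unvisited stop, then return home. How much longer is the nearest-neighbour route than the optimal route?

Hub: #101=22, #103=25, #104=27, #102=38 ⇒ #101
#101: #103=6, #104=7, #102=34 ⇒ #103
#103: #104=13, #102=28 ⇒ #104
#104: #102=31 ⇒ #102
NN route Hub → #101 → #103 → #104 → #102 → Hub costs 110.
Optimal: Hub → #102 → #103 → #101 → #104 → Hub costs 106 (by enumerating all 12 distinct tours).
Excess = 110 − 106 = 4.

4 min longer than the optimal tour.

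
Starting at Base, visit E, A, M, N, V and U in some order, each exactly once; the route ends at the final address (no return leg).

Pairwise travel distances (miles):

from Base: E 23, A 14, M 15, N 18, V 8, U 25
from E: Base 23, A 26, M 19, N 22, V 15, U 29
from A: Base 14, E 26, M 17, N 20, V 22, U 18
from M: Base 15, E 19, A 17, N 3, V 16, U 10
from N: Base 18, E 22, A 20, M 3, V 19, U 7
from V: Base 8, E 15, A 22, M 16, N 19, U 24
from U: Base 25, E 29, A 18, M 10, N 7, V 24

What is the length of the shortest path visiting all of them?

70 miles — the minimum one-way total.

There are 6! = 720 possible orderings.
Base - E - A - M - N - V - U: 23+26+17+3+19+24 = 112
Base - E - A - M - N - U - V: 23+26+17+3+7+24 = 100
Base - E - A - M - V - N - U: 23+26+17+16+19+7 = 108
Base - E - A - M - V - U - N: 23+26+17+16+24+7 = 113
Base - E - A - M - U - N - V: 23+26+17+10+7+19 = 102
Base - E - A - M - U - V - N: 23+26+17+10+24+19 = 119
Base - E - A - N - M - V - U: 23+26+20+3+16+24 = 112
Base - E - A - N - M - U - V: 23+26+20+3+10+24 = 106
… (712 more)
Base - V - E - M - N - U - A: 8+15+19+3+7+18 = 70  ← best
The minimum is 70.
One shortest path: Base → V → E → M → N → U → A.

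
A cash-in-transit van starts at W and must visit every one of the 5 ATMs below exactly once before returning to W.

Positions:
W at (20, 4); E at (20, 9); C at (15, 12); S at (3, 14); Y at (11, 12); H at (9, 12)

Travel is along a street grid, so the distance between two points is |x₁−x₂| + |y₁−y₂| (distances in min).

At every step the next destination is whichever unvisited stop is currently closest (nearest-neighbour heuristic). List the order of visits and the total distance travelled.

54 min along W → E → C → Y → H → S → W.

From W: distances to unvisited — E=5, C=13, Y=17, H=19, S=27. Nearest is E (5).
From E: distances to unvisited — C=8, Y=12, H=14, S=22. Nearest is C (8).
From C: distances to unvisited — Y=4, H=6, S=14. Nearest is Y (4).
From Y: distances to unvisited — H=2, S=10. Nearest is H (2).
From H: distances to unvisited — S=8. Nearest is S (8).
Return S→W: 27.
Total = 5 + 8 + 4 + 2 + 8 + 27 = 54.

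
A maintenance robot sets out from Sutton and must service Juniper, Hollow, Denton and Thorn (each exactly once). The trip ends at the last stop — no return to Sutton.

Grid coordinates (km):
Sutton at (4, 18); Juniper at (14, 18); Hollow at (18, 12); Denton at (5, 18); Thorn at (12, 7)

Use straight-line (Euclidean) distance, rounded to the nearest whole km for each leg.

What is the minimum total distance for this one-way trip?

Shortest open route: 25 km.

There are 4! = 24 possible orderings.
Sutton - Juniper - Hollow - Denton - Thorn: 10+7+14+13 = 44
Sutton - Juniper - Hollow - Thorn - Denton: 10+7+8+13 = 38
Sutton - Juniper - Denton - Hollow - Thorn: 10+9+14+8 = 41
Sutton - Juniper - Denton - Thorn - Hollow: 10+9+13+8 = 40
Sutton - Juniper - Thorn - Hollow - Denton: 10+11+8+14 = 43
Sutton - Juniper - Thorn - Denton - Hollow: 10+11+13+14 = 48
Sutton - Hollow - Juniper - Denton - Thorn: 15+7+9+13 = 44
Sutton - Hollow - Juniper - Thorn - Denton: 15+7+11+13 = 46
Sutton - Hollow - Denton - Juniper - Thorn: 15+14+9+11 = 49
Sutton - Hollow - Denton - Thorn - Juniper: 15+14+13+11 = 53
Sutton - Hollow - Thorn - Juniper - Denton: 15+8+11+9 = 43
Sutton - Hollow - Thorn - Denton - Juniper: 15+8+13+9 = 45
Sutton - Denton - Juniper - Hollow - Thorn: 1+9+7+8 = 25
Sutton - Denton - Juniper - Thorn - Hollow: 1+9+11+8 = 29
… (10 more)
The minimum is 25.
One shortest path: Sutton → Denton → Juniper → Hollow → Thorn.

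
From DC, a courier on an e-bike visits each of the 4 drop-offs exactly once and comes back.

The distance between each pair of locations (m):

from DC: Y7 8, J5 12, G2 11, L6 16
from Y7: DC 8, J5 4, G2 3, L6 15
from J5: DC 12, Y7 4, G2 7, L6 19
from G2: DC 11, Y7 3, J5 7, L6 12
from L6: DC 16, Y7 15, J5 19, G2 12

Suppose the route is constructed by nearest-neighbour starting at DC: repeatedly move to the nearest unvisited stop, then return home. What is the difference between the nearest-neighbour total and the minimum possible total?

DC: Y7=8, G2=11, J5=12, L6=16 ⇒ Y7
Y7: G2=3, J5=4, L6=15 ⇒ G2
G2: J5=7, L6=12 ⇒ J5
J5: L6=19 ⇒ L6
NN route DC → Y7 → G2 → J5 → L6 → DC costs 53.
Optimal: DC → Y7 → J5 → G2 → L6 → DC costs 47 (by enumerating all 12 distinct tours).
Excess = 53 − 47 = 6.

The nearest-neighbour route is 6 m longer than optimal.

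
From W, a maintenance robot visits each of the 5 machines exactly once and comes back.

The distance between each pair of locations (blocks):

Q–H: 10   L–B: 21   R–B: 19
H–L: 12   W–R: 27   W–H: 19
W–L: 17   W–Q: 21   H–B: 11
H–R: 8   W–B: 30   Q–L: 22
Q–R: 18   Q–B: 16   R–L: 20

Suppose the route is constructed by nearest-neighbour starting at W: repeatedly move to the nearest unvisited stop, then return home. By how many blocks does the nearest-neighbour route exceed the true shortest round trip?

From W: L=17, H=19, Q=21, R=27, B=30 → choose L (17).
From L: H=12, R=20, B=21, Q=22 → choose H (12).
From H: R=8, Q=10, B=11 → choose R (8).
From R: Q=18, B=19 → choose Q (18).
From Q: B=16 → choose B (16).
NN route W → L → H → R → Q → B → W costs 101.
Optimal: W → Q → B → H → R → L → W costs 93 (by enumerating all 60 distinct tours).
Excess = 101 − 93 = 8.

The nearest-neighbour route is 8 blocks longer than optimal.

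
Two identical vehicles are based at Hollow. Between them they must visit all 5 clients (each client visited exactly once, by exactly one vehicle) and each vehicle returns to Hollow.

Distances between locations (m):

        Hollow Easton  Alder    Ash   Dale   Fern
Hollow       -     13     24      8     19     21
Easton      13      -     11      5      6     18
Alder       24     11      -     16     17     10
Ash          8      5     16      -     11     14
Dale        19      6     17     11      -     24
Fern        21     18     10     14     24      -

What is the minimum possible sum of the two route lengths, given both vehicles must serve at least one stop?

83 m — the smallest possible combined total.

Try each way of splitting the stops between the two vehicles (each non-empty) and, for each split, find the best tour for each vehicle:
  {Easton} + {Alder, Ash, Dale, Fern}: 26 + 67 = 93
  {Alder} + {Easton, Ash, Dale, Fern}: 48 + 64 = 112
  {Easton, Alder} + {Ash, Dale, Fern}: 48 + 64 = 112
  {Ash} + {Easton, Alder, Dale, Fern}: 16 + 67 = 83
  {Easton, Ash} + {Alder, Dale, Fern}: 26 + 67 = 93
  {Alder, Ash} + {Easton, Dale, Fern}: 48 + 64 = 112
  … (15 splits in total)
Best: vehicle 1 Hollow → Ash → Hollow = 16; vehicle 2 Hollow → Easton → Dale → Alder → Fern → Hollow = 67; combined 83.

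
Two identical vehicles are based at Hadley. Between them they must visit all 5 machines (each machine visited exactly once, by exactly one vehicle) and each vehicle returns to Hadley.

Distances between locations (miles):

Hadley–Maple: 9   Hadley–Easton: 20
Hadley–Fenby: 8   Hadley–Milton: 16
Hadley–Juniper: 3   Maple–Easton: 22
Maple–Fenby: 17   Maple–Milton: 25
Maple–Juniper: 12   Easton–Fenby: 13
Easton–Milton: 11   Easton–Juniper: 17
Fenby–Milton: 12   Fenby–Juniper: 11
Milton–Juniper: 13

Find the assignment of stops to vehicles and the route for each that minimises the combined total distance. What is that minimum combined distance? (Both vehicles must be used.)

Check every non-empty split of the stops between the two vehicles; for each half take its own optimal tour:
  {Maple} + {Easton, Fenby, Milton, Juniper}: 18 + 48 = 66
  {Easton} + {Maple, Fenby, Milton, Juniper}: 40 + 54 = 94
  {Maple, Easton} + {Fenby, Milton, Juniper}: 51 + 36 = 87
  {Fenby} + {Maple, Easton, Milton, Juniper}: 16 + 58 = 74
  {Maple, Fenby} + {Easton, Milton, Juniper}: 34 + 47 = 81
  {Easton, Fenby} + {Maple, Milton, Juniper}: 41 + 50 = 91
  … (15 splits in total)
Best: vehicle 1 Hadley → Maple → Hadley = 18; vehicle 2 Hadley → Fenby → Easton → Milton → Juniper → Hadley = 48; combined 66.

66 miles — the smallest possible combined total.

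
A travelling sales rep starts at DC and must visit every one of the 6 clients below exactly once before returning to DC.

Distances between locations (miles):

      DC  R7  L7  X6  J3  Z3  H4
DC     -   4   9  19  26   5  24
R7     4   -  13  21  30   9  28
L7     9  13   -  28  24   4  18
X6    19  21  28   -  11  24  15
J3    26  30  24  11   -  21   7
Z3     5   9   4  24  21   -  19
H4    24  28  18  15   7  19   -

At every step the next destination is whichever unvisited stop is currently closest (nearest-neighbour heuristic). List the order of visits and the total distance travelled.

Nearest-neighbour total = 72 miles; route DC → R7 → Z3 → L7 → H4 → J3 → X6 → DC.

At DC the remaining stops are R7 4, Z3 5, L7 9, X6 19, H4 24, J3 26; go to R7.
At R7 the remaining stops are Z3 9, L7 13, X6 21, H4 28, J3 30; go to Z3.
At Z3 the remaining stops are L7 4, H4 19, J3 21, X6 24; go to L7.
At L7 the remaining stops are H4 18, J3 24, X6 28; go to H4.
At H4 the remaining stops are J3 7, X6 15; go to J3.
At J3 the remaining stops are X6 11; go to X6.
Return X6→DC: 19.
Total = 4 + 9 + 4 + 18 + 7 + 11 + 19 = 72.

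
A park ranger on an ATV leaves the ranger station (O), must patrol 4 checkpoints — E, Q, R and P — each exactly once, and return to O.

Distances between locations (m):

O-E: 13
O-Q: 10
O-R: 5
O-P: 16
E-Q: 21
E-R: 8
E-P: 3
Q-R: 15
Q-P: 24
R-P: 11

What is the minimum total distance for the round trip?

Minimum total distance: 50 m.

O→E→Q→R→P→O: 13+21+15+11+16 = 76
O→E→Q→P→R→O: 13+21+24+11+5 = 74
O→E→R→Q→P→O: 13+8+15+24+16 = 76
O→E→R→P→Q→O: 13+8+11+24+10 = 66
O→E→P→Q→R→O: 13+3+24+15+5 = 60
O→E→P→R→Q→O: 13+3+11+15+10 = 52
O→Q→E→R→P→O: 10+21+8+11+16 = 66
O→Q→E→P→R→O: 10+21+3+11+5 = 50
O→Q→R→E→P→O: 10+15+8+3+16 = 52
O→Q→P→E→R→O: 10+24+3+8+5 = 50
O→R→E→Q→P→O: 5+8+21+24+16 = 74
O→R→Q→E→P→O: 5+15+21+3+16 = 60
The minimum is 50.
One optimal route: O → Q → E → P → R → O (or its reverse).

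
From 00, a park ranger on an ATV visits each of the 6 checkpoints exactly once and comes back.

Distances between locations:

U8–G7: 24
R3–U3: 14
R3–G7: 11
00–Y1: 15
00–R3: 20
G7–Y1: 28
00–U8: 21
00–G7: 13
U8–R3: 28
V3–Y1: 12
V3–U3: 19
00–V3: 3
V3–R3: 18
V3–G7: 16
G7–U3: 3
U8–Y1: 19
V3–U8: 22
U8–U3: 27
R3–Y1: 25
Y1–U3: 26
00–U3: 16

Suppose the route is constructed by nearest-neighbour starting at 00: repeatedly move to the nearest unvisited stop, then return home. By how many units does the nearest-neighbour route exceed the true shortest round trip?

Excess over optimum: 3.

From 00: V3=3, G7=13, Y1=15, U3=16, R3=20, U8=21 → choose V3 (3).
From V3: Y1=12, G7=16, R3=18, U3=19, U8=22 → choose Y1 (12).
From Y1: U8=19, R3=25, U3=26, G7=28 → choose U8 (19).
From U8: G7=24, U3=27, R3=28 → choose G7 (24).
From G7: U3=3, R3=11 → choose U3 (3).
From U3: R3=14 → choose R3 (14).
NN route 00 → V3 → Y1 → U8 → G7 → U3 → R3 → 00 costs 95.
Optimal: 00 → V3 → Y1 → U8 → R3 → G7 → U3 → 00 costs 92 (by enumerating all 360 distinct tours).
Excess = 95 − 92 = 3.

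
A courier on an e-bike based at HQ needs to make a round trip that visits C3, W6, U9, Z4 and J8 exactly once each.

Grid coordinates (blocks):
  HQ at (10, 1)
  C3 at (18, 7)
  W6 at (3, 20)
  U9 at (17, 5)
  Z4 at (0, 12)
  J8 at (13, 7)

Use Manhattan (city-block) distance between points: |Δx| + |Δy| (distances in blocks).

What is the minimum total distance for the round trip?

HQ - C3 - W6 - U9 - Z4 - J8 - HQ: 14+28+29+24+18+9 = 122
HQ - C3 - W6 - U9 - J8 - Z4 - HQ: 14+28+29+6+18+21 = 116
HQ - C3 - W6 - Z4 - U9 - J8 - HQ: 14+28+11+24+6+9 = 92
HQ - C3 - W6 - Z4 - J8 - U9 - HQ: 14+28+11+18+6+11 = 88
HQ - C3 - W6 - J8 - U9 - Z4 - HQ: 14+28+23+6+24+21 = 116
HQ - C3 - W6 - J8 - Z4 - U9 - HQ: 14+28+23+18+24+11 = 118
HQ - C3 - U9 - W6 - Z4 - J8 - HQ: 14+3+29+11+18+9 = 84
HQ - C3 - U9 - W6 - J8 - Z4 - HQ: 14+3+29+23+18+21 = 108
HQ - C3 - U9 - Z4 - W6 - J8 - HQ: 14+3+24+11+23+9 = 84
HQ - C3 - U9 - Z4 - J8 - W6 - HQ: 14+3+24+18+23+26 = 108
HQ - C3 - U9 - J8 - W6 - Z4 - HQ: 14+3+6+23+11+21 = 78
HQ - C3 - U9 - J8 - Z4 - W6 - HQ: 14+3+6+18+11+26 = 78
HQ - C3 - Z4 - W6 - U9 - J8 - HQ: 14+23+11+29+6+9 = 92
HQ - C3 - Z4 - W6 - J8 - U9 - HQ: 14+23+11+23+6+11 = 88
… (46 more)
HQ - W6 - Z4 - J8 - C3 - U9 - HQ: 26+11+18+5+3+11 = 74  ← best
The minimum is 74.
One optimal route: HQ → W6 → Z4 → J8 → C3 → U9 → HQ (or its reverse).

Minimum total distance: 74 blocks.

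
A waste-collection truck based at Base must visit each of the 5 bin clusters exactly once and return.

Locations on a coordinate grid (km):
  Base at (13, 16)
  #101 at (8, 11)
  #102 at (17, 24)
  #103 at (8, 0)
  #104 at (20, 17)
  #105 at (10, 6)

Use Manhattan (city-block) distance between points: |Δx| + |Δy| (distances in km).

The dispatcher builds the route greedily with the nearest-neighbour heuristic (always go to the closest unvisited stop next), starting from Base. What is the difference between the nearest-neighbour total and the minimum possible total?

The nearest-neighbour route is 4 km longer than optimal.

Base: #104=8, #101=10, #102=12, #105=13, #103=21 ⇒ #104
#104: #102=10, #101=18, #105=21, #103=29 ⇒ #102
#102: #101=22, #105=25, #103=33 ⇒ #101
#101: #105=7, #103=11 ⇒ #105
#105: #103=8 ⇒ #103
NN route Base → #104 → #102 → #101 → #105 → #103 → Base costs 76.
Optimal: Base → #101 → #103 → #105 → #102 → #104 → Base costs 72 (by enumerating all 60 distinct tours).
Excess = 76 − 72 = 4.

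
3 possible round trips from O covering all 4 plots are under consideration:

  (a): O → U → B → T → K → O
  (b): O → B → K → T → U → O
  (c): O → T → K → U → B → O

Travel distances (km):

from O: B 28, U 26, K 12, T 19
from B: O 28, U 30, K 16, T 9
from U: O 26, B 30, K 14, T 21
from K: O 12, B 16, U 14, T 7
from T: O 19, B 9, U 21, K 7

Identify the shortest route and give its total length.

(a): 26 + 30 + 9 + 7 + 12 = 84
(b): 28 + 16 + 7 + 21 + 26 = 98
(c): 19 + 7 + 14 + 30 + 28 = 98

Shortest is (a), total 84 km.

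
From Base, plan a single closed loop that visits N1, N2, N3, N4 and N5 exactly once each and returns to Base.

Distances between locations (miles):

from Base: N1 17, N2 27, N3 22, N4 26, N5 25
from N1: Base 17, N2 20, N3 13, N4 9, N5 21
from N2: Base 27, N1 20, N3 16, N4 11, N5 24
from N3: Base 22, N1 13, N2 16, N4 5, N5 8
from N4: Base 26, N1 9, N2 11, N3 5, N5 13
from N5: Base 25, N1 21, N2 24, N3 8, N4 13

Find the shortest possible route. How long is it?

Base → N1 → N2 → N3 → N4 → N5 → Base: 17+20+16+5+13+25 = 96
Base → N1 → N2 → N3 → N5 → N4 → Base: 17+20+16+8+13+26 = 100
Base → N1 → N2 → N4 → N3 → N5 → Base: 17+20+11+5+8+25 = 86
Base → N1 → N2 → N4 → N5 → N3 → Base: 17+20+11+13+8+22 = 91
Base → N1 → N2 → N5 → N3 → N4 → Base: 17+20+24+8+5+26 = 100
Base → N1 → N2 → N5 → N4 → N3 → Base: 17+20+24+13+5+22 = 101
Base → N1 → N3 → N2 → N4 → N5 → Base: 17+13+16+11+13+25 = 95
Base → N1 → N3 → N2 → N5 → N4 → Base: 17+13+16+24+13+26 = 109
Base → N1 → N3 → N4 → N2 → N5 → Base: 17+13+5+11+24+25 = 95
Base → N1 → N3 → N4 → N5 → N2 → Base: 17+13+5+13+24+27 = 99
Base → N1 → N3 → N5 → N2 → N4 → Base: 17+13+8+24+11+26 = 99
Base → N1 → N3 → N5 → N4 → N2 → Base: 17+13+8+13+11+27 = 89
Base → N1 → N4 → N2 → N3 → N5 → Base: 17+9+11+16+8+25 = 86
Base → N1 → N4 → N2 → N5 → N3 → Base: 17+9+11+24+8+22 = 91
… (46 more)
The minimum is 86.
One optimal route: Base → N1 → N2 → N4 → N3 → N5 → Base (or its reverse).

86 miles — the shortest possible round trip.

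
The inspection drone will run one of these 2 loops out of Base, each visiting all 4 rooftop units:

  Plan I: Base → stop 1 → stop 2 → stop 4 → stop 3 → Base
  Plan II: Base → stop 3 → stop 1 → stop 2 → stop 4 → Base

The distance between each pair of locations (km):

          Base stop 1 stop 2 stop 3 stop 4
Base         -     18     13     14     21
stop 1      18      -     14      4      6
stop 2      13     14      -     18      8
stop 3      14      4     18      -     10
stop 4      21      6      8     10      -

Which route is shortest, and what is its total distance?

Plan I: 18 + 14 + 8 + 10 + 14 = 64
Plan II: 14 + 4 + 14 + 8 + 21 = 61

61 km — Plan II is the shortest.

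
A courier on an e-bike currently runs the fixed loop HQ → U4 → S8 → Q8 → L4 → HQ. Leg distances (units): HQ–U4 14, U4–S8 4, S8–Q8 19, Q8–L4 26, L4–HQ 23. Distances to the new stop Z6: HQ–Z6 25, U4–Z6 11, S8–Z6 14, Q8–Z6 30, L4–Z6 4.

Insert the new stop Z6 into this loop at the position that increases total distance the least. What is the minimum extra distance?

Adding 6 by placing Z6 on the L4–HQ leg.

Insertion cost between consecutive stops i–j is d(i,Z6) + d(Z6,j) − d(i,j):
  between HQ and U4: 25 + 11 − 14 = 22
  between U4 and S8: 11 + 14 − 4 = 21
  between S8 and Q8: 14 + 30 − 19 = 25
  between Q8 and L4: 30 + 4 − 26 = 8
  between L4 and HQ: 4 + 25 − 23 = 6
Cheapest insertion is between L4 and HQ, adding 6.
New total = 86 + 6 = 92.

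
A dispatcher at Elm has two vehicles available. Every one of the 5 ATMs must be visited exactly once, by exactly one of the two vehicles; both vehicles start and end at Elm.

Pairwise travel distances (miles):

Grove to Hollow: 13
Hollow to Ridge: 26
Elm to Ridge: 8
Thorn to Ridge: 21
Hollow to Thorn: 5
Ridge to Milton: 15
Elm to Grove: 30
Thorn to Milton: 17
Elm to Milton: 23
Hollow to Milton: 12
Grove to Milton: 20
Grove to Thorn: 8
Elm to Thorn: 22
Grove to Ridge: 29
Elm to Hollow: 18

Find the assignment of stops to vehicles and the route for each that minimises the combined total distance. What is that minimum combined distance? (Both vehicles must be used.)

Check every non-empty split of the stops between the two vehicles; for each half take its own optimal tour:
  {Grove} + {Hollow, Thorn, Ridge, Milton}: 60 + 62 = 122
  {Hollow} + {Grove, Thorn, Ridge, Milton}: 36 + 73 = 109
  {Grove, Hollow} + {Thorn, Ridge, Milton}: 61 + 62 = 123
  {Thorn} + {Grove, Hollow, Ridge, Milton}: 44 + 74 = 118
  {Grove, Thorn} + {Hollow, Ridge, Milton}: 60 + 53 = 113
  {Hollow, Thorn} + {Grove, Ridge, Milton}: 45 + 73 = 118
  … (15 splits in total)
  {Ridge} + {Grove, Hollow, Thorn, Milton}: 16 + 74 = 90  ← best
Best: vehicle 1 Elm → Ridge → Elm = 16; vehicle 2 Elm → Hollow → Thorn → Grove → Milton → Elm = 74; combined 90.

Minimum combined distance: 90 miles.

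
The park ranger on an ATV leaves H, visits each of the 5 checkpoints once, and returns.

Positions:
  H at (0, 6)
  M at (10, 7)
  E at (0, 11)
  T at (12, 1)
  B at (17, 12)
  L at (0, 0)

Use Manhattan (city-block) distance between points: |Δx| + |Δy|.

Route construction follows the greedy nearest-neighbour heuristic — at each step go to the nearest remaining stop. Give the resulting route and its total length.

At H the remaining stops are E 5, L 6, M 11, T 17, B 23; go to E.
At E the remaining stops are L 11, M 14, B 18, T 22; go to L.
At L the remaining stops are T 13, M 17, B 29; go to T.
At T the remaining stops are M 8, B 16; go to M.
At M the remaining stops are B 12; go to B.
Return B→H: 23.
Total = 5 + 11 + 13 + 8 + 12 + 23 = 72.

Total distance 72 via the nearest-neighbour route H → E → L → T → M → B → H.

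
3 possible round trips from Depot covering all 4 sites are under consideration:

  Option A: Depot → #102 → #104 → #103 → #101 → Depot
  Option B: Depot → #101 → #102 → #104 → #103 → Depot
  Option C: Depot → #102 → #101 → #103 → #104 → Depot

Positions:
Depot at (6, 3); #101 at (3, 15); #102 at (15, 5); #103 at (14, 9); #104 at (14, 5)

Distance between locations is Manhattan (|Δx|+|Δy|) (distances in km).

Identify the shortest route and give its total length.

Shortest is Option A, total 48 km.

Option A: 11 + 1 + 4 + 17 + 15 = 48
Option B: 15 + 22 + 1 + 4 + 14 = 56
Option C: 11 + 22 + 17 + 4 + 10 = 64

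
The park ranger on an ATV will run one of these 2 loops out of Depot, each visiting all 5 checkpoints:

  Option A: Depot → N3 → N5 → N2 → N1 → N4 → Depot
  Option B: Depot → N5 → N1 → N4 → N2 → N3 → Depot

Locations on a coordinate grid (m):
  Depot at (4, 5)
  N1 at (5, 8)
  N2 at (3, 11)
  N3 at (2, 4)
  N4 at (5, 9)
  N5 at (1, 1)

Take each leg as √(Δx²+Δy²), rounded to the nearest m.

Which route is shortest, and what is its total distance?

Option A: 2 + 3 + 10 + 4 + 1 + 4 = 24
Option B: 5 + 8 + 1 + 3 + 7 + 2 = 26

24 m — Option A is the shortest.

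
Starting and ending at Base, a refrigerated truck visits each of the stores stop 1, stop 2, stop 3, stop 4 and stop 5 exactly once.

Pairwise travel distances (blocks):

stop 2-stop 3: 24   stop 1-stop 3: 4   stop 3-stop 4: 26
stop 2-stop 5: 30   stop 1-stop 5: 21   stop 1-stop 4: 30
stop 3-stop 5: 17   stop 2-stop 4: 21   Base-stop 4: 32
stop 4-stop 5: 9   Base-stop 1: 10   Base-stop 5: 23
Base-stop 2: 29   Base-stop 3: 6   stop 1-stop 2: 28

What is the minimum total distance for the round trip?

There are 60 distinct closed tours to check (reversals are equivalent).
Base-stop 1-stop 2-stop 3-stop 4-stop 5-Base: 10+28+24+26+9+23 = 120
Base-stop 1-stop 2-stop 3-stop 5-stop 4-Base: 10+28+24+17+9+32 = 120
Base-stop 1-stop 2-stop 4-stop 3-stop 5-Base: 10+28+21+26+17+23 = 125
Base-stop 1-stop 2-stop 4-stop 5-stop 3-Base: 10+28+21+9+17+6 = 91
Base-stop 1-stop 2-stop 5-stop 3-stop 4-Base: 10+28+30+17+26+32 = 143
Base-stop 1-stop 2-stop 5-stop 4-stop 3-Base: 10+28+30+9+26+6 = 109
Base-stop 1-stop 3-stop 2-stop 4-stop 5-Base: 10+4+24+21+9+23 = 91
Base-stop 1-stop 3-stop 2-stop 5-stop 4-Base: 10+4+24+30+9+32 = 109
Base-stop 1-stop 3-stop 4-stop 2-stop 5-Base: 10+4+26+21+30+23 = 114
Base-stop 1-stop 3-stop 4-stop 5-stop 2-Base: 10+4+26+9+30+29 = 108
Base-stop 1-stop 3-stop 5-stop 2-stop 4-Base: 10+4+17+30+21+32 = 114
Base-stop 1-stop 3-stop 5-stop 4-stop 2-Base: 10+4+17+9+21+29 = 90
Base-stop 1-stop 4-stop 2-stop 3-stop 5-Base: 10+30+21+24+17+23 = 125
Base-stop 1-stop 4-stop 2-stop 5-stop 3-Base: 10+30+21+30+17+6 = 114
… (46 more)
The minimum is 90.
One optimal route: Base → stop 1 → stop 3 → stop 5 → stop 4 → stop 2 → Base (or its reverse).

Shortest round trip = 90 blocks.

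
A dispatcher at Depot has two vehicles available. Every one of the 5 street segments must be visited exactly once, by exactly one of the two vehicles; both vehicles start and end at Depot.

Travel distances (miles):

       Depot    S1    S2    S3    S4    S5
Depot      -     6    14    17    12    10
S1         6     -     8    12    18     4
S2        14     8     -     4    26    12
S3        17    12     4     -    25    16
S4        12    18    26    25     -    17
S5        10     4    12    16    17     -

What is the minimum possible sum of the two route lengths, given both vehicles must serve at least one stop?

Try each way of splitting the stops between the two vehicles (each non-empty) and, for each split, find the best tour for each vehicle:
  {S1} + {S2, S3, S4, S5}: 12 + 62 = 74
  {S2} + {S1, S3, S4, S5}: 28 + 62 = 90
  {S1, S2} + {S3, S4, S5}: 28 + 62 = 90
  {S3} + {S1, S2, S4, S5}: 34 + 55 = 89
  {S1, S3} + {S2, S4, S5}: 35 + 55 = 90
  {S2, S3} + {S1, S4, S5}: 35 + 39 = 74
  … (15 splits in total)
  {S4} + {S1, S2, S3, S5}: 24 + 43 = 67  ← best
Best: vehicle 1 Depot → S4 → Depot = 24; vehicle 2 Depot → S1 → S5 → S2 → S3 → Depot = 43; combined 67.

Minimum combined distance: 67 miles.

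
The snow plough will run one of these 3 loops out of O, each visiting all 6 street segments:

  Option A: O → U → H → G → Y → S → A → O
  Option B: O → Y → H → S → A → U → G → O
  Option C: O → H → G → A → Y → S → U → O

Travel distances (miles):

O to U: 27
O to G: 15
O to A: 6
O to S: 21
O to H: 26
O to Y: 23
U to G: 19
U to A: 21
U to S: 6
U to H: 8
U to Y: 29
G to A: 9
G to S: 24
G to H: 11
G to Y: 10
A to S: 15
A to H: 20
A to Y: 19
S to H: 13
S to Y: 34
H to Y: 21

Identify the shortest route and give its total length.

Option A: 27 + 8 + 11 + 10 + 34 + 15 + 6 = 111
Option B: 23 + 21 + 13 + 15 + 21 + 19 + 15 = 127
Option C: 26 + 11 + 9 + 19 + 34 + 6 + 27 = 132

Shortest is Option A, total 111 miles.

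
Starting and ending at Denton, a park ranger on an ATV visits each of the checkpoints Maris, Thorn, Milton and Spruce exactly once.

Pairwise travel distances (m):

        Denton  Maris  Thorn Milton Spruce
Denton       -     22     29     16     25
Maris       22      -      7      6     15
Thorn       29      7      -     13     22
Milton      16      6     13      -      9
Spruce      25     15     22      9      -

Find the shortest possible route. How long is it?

Minimum total distance: 76 m.

There are 12 distinct closed tours to check (reversals are equivalent).
Denton → Maris → Thorn → Milton → Spruce → Denton: 22+7+13+9+25 = 76
Denton → Maris → Thorn → Spruce → Milton → Denton: 22+7+22+9+16 = 76
Denton → Maris → Milton → Thorn → Spruce → Denton: 22+6+13+22+25 = 88
Denton → Maris → Milton → Spruce → Thorn → Denton: 22+6+9+22+29 = 88
Denton → Maris → Spruce → Thorn → Milton → Denton: 22+15+22+13+16 = 88
Denton → Maris → Spruce → Milton → Thorn → Denton: 22+15+9+13+29 = 88
Denton → Thorn → Maris → Milton → Spruce → Denton: 29+7+6+9+25 = 76
Denton → Thorn → Maris → Spruce → Milton → Denton: 29+7+15+9+16 = 76
Denton → Thorn → Milton → Maris → Spruce → Denton: 29+13+6+15+25 = 88
Denton → Thorn → Spruce → Maris → Milton → Denton: 29+22+15+6+16 = 88
Denton → Milton → Maris → Thorn → Spruce → Denton: 16+6+7+22+25 = 76
Denton → Milton → Thorn → Maris → Spruce → Denton: 16+13+7+15+25 = 76
The minimum is 76.
One optimal route: Denton → Maris → Thorn → Milton → Spruce → Denton (or its reverse).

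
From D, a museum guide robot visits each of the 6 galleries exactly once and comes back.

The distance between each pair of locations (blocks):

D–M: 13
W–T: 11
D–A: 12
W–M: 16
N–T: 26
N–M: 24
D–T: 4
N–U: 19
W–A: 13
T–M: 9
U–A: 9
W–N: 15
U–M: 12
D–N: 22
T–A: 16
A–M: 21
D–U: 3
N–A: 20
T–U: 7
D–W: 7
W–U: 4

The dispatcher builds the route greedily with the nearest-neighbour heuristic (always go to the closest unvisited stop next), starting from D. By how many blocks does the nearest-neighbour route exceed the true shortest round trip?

D: U=3, T=4, W=7, A=12, M=13, N=22 ⇒ U
U: W=4, T=7, A=9, M=12, N=19 ⇒ W
W: T=11, A=13, N=15, M=16 ⇒ T
T: M=9, A=16, N=26 ⇒ M
M: A=21, N=24 ⇒ A
A: N=20 ⇒ N
NN route D → U → W → T → M → A → N → D costs 90.
Optimal: D → W → N → A → U → M → T → D costs 76 (by enumerating all 360 distinct tours).
Excess = 90 − 76 = 14.

The nearest-neighbour route is 14 blocks longer than optimal.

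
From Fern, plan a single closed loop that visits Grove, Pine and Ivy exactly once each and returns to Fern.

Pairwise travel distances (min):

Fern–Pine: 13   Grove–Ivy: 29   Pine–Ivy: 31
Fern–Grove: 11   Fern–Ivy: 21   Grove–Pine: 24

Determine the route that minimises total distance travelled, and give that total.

With 3 stops there are 3!/2 = 3 distinct round trips (a route and its reverse cost the same).
Fern→Grove→Pine→Ivy→Fern: 11+24+31+21 = 87
Fern→Grove→Ivy→Pine→Fern: 11+29+31+13 = 84
Fern→Pine→Grove→Ivy→Fern: 13+24+29+21 = 87
The minimum is 84.
One optimal route: Fern → Grove → Ivy → Pine → Fern (or its reverse).

Minimum total distance: 84 min.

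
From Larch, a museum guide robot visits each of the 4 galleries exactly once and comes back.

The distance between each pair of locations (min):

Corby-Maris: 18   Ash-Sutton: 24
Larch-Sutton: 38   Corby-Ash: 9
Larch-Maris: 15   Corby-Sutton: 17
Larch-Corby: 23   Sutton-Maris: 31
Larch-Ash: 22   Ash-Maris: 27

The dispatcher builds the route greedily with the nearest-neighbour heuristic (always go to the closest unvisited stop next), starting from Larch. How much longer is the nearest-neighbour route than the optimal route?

The nearest-neighbour route is 10 min longer than optimal.

From Larch: Maris=15, Ash=22, Corby=23, Sutton=38 → choose Maris (15).
From Maris: Corby=18, Ash=27, Sutton=31 → choose Corby (18).
From Corby: Ash=9, Sutton=17 → choose Ash (9).
From Ash: Sutton=24 → choose Sutton (24).
NN route Larch → Maris → Corby → Ash → Sutton → Larch costs 104.
Optimal: Larch → Ash → Corby → Sutton → Maris → Larch costs 94 (by enumerating all 12 distinct tours).
Excess = 104 − 94 = 10.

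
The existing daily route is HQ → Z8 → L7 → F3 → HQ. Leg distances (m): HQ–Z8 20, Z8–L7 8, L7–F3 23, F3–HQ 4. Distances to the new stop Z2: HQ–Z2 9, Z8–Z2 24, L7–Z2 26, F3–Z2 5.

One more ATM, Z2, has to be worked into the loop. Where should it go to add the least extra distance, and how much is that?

Minimum extra distance: 8 m, inserting Z2 between L7 and F3.

Insertion cost between consecutive stops i–j is d(i,Z2) + d(Z2,j) − d(i,j):
  between HQ and Z8: 9 + 24 − 20 = 13
  between Z8 and L7: 24 + 26 − 8 = 42
  between L7 and F3: 26 + 5 − 23 = 8
  between F3 and HQ: 5 + 9 − 4 = 10
Cheapest insertion is between L7 and F3, adding 8.
New total = 55 + 8 = 63.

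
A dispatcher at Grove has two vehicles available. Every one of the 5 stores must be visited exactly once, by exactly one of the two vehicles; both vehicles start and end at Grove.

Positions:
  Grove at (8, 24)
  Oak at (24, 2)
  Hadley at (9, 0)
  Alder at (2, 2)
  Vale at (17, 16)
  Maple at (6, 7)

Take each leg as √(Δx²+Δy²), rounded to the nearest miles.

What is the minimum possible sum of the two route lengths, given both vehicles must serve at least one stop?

There are 2^4 − 1 = 15 ways to divide the 5 stops into two non-empty groups. For each, the best each vehicle can do is its own shortest tour through its group:
  {Oak} + {Hadley, Alder, Vale, Maple}: 54 + 60 = 114
  {Hadley} + {Oak, Alder, Vale, Maple}: 48 + 73 = 121
  {Oak, Hadley} + {Alder, Vale, Maple}: 66 + 55 = 121
  {Alder} + {Oak, Hadley, Vale, Maple}: 46 + 68 = 114
  {Oak, Alder} + {Hadley, Vale, Maple}: 72 + 55 = 127
  {Hadley, Alder} + {Oak, Vale, Maple}: 54 + 64 = 118
  … (15 splits in total)
  {Vale} + {Oak, Hadley, Alder, Maple}: 24 + 72 = 96  ← best
Best: vehicle 1 Grove → Vale → Grove = 24; vehicle 2 Grove → Oak → Hadley → Alder → Maple → Grove = 72; combined 96.

Minimum combined distance: 96 miles.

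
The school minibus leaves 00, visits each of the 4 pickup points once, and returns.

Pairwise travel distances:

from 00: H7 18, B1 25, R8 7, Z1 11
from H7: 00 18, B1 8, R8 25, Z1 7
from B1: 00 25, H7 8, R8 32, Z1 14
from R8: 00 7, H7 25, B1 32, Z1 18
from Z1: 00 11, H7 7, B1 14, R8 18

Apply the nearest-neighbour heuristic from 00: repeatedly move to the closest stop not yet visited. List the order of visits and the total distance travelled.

Total distance 65 via the nearest-neighbour route 00 → R8 → Z1 → H7 → B1 → 00.

At 00 the remaining stops are R8 7, Z1 11, H7 18, B1 25; go to R8.
At R8 the remaining stops are Z1 18, H7 25, B1 32; go to Z1.
At Z1 the remaining stops are H7 7, B1 14; go to H7.
At H7 the remaining stops are B1 8; go to B1.
Return B1→00: 25.
Total = 7 + 18 + 7 + 8 + 25 = 65.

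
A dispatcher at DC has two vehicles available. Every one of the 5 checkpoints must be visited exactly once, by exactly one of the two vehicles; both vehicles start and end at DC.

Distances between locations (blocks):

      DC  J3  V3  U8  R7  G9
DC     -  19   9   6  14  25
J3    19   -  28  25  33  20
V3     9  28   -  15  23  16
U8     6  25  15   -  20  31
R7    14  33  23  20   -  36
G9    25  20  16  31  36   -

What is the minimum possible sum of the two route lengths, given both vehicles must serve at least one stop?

There are 2^4 − 1 = 15 ways to divide the 5 stops into two non-empty groups. For each, the best each vehicle can do is its own shortest tour through its group:
  {J3} + {V3, U8, R7, G9}: 38 + 87 = 125
  {V3} + {J3, U8, R7, G9}: 18 + 101 = 119
  {J3, V3} + {U8, R7, G9}: 56 + 87 = 143
  {U8} + {J3, V3, R7, G9}: 12 + 92 = 104
  {J3, U8} + {V3, R7, G9}: 50 + 75 = 125
  {V3, U8} + {J3, R7, G9}: 30 + 89 = 119
  … (15 splits in total)
Best: vehicle 1 DC → U8 → DC = 12; vehicle 2 DC → J3 → G9 → V3 → R7 → DC = 92; combined 104.

Minimum combined distance: 104 blocks.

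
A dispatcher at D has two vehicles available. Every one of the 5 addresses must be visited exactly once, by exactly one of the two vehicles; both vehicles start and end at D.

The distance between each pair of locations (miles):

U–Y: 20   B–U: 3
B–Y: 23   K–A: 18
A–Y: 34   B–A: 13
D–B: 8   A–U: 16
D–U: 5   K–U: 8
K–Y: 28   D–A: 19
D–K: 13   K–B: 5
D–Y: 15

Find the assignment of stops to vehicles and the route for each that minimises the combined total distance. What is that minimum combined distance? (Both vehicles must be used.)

There are 2^4 − 1 = 15 ways to divide the 5 stops into two non-empty groups. For each, the best each vehicle can do is its own shortest tour through its group:
  {K} + {B, A, U, Y}: 26 + 70 = 96
  {B} + {K, A, U, Y}: 16 + 80 = 96
  {K, B} + {A, U, Y}: 26 + 70 = 96
  {A} + {K, B, U, Y}: 38 + 56 = 94
  {K, A} + {B, U, Y}: 50 + 46 = 96
  {B, A} + {K, U, Y}: 40 + 56 = 96
  … (15 splits in total)
  {K, B, A, U} + {Y}: 50 + 30 = 80  ← best
Best: vehicle 1 D → A → K → B → U → D = 50; vehicle 2 D → Y → D = 30; combined 80.

Minimum combined distance: 80 miles.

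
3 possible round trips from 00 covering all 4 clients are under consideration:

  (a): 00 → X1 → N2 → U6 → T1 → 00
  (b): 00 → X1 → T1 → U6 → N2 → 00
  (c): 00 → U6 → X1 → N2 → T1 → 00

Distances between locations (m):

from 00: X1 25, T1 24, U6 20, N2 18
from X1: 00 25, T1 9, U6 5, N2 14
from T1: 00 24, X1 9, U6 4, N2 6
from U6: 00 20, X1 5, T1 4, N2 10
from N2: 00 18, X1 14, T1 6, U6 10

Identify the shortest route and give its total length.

66 m — (b) is the shortest.

(a): 25 + 14 + 10 + 4 + 24 = 77
(b): 25 + 9 + 4 + 10 + 18 = 66
(c): 20 + 5 + 14 + 6 + 24 = 69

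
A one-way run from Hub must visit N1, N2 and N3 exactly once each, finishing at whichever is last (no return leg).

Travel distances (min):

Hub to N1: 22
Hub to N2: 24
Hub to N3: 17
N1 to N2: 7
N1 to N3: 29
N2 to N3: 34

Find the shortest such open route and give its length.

There are 3! = 6 possible orderings.
Hub → N1 → N2 → N3: 22+7+34 = 63
Hub → N1 → N3 → N2: 22+29+34 = 85
Hub → N2 → N1 → N3: 24+7+29 = 60
Hub → N2 → N3 → N1: 24+34+29 = 87
Hub → N3 → N1 → N2: 17+29+7 = 53
Hub → N3 → N2 → N1: 17+34+7 = 58
The minimum is 53.
One shortest path: Hub → N3 → N1 → N2.

Shortest open route: 53 min.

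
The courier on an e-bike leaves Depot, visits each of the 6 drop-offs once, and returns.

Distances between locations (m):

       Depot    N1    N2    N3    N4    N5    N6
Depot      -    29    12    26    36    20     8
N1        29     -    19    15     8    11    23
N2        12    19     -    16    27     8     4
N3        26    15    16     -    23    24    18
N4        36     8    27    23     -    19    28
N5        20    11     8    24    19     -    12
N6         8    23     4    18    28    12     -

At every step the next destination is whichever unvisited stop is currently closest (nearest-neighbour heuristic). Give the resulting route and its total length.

From Depot: distances to unvisited — N6=8, N2=12, N5=20, N3=26, N1=29, N4=36. Nearest is N6 (8).
From N6: distances to unvisited — N2=4, N5=12, N3=18, N1=23, N4=28. Nearest is N2 (4).
From N2: distances to unvisited — N5=8, N3=16, N1=19, N4=27. Nearest is N5 (8).
From N5: distances to unvisited — N1=11, N4=19, N3=24. Nearest is N1 (11).
From N1: distances to unvisited — N4=8, N3=15. Nearest is N4 (8).
From N4: distances to unvisited — N3=23. Nearest is N3 (23).
Return N3→Depot: 26.
Total = 8 + 4 + 8 + 11 + 8 + 23 + 26 = 88.

Total distance 88 m via the nearest-neighbour route Depot → N6 → N2 → N5 → N1 → N4 → N3 → Depot.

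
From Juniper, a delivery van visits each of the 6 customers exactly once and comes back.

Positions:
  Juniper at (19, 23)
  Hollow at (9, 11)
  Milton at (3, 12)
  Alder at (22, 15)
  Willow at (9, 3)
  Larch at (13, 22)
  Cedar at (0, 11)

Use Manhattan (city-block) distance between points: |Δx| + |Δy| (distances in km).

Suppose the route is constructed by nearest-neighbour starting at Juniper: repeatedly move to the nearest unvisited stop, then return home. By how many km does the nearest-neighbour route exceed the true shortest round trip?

The nearest-neighbour route is 2 km longer than optimal.

From Juniper: Larch=7, Alder=11, Hollow=22, Milton=27, Willow=30, Cedar=31 → choose Larch (7).
From Larch: Hollow=15, Alder=16, Milton=20, Willow=23, Cedar=24 → choose Hollow (15).
From Hollow: Milton=7, Willow=8, Cedar=9, Alder=17 → choose Milton (7).
From Milton: Cedar=4, Willow=15, Alder=22 → choose Cedar (4).
From Cedar: Willow=17, Alder=26 → choose Willow (17).
From Willow: Alder=25 → choose Alder (25).
NN route Juniper → Larch → Hollow → Milton → Cedar → Willow → Alder → Juniper costs 86.
Optimal: Juniper → Alder → Hollow → Willow → Cedar → Milton → Larch → Juniper costs 84 (by enumerating all 360 distinct tours).
Excess = 86 − 84 = 2.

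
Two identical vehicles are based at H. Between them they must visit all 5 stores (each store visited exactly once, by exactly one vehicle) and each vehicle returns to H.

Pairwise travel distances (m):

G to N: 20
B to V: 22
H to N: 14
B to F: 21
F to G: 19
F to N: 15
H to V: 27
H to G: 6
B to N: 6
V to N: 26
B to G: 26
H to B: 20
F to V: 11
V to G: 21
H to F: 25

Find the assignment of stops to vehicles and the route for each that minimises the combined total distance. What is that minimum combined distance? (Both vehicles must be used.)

Try each way of splitting the stops between the two vehicles (each non-empty) and, for each split, find the best tour for each vehicle:
  {B} + {F, V, G, N}: 40 + 67 = 107
  {F} + {B, V, G, N}: 50 + 69 = 119
  {B, F} + {V, G, N}: 66 + 67 = 133
  {V} + {B, F, G, N}: 54 + 66 = 120
  {B, V} + {F, G, N}: 69 + 54 = 123
  {F, V} + {B, G, N}: 63 + 52 = 115
  … (15 splits in total)
  {G} + {B, F, V, N}: 12 + 78 = 90  ← best
Best: vehicle 1 H → G → H = 12; vehicle 2 H → F → V → B → N → H = 78; combined 90.

90 m — the smallest possible combined total.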